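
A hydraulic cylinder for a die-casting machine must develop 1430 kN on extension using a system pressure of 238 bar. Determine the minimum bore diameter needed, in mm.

Extension force acts on the full piston face: F = P × (π/4)D².
D = √(4F / (πP)) = √(4 × 1430 kN / (π × 238 bar))

D ≈ 277 mm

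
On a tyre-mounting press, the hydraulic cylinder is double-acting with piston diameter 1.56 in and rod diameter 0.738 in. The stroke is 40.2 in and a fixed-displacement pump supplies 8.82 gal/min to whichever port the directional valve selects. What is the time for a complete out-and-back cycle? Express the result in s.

t ≈ 4.02 s

Cap-side area A_cap = π/4 × (1.56 in)² = 1.911 in^2
Rod-side annular area A_ann = π/4 × (1.56² − 0.738²) = 1.484 in^2
t_ext = A_cap·L/Q = 2.263 s
t_ret = A_ann·L/Q = 1.756 s
t_cycle = t_ext + t_ret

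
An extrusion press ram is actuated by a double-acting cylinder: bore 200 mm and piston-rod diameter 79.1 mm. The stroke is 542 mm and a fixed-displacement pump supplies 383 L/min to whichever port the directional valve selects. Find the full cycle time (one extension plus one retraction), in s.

Cap-side area A_cap = π/4 × (200 mm)² = 31420 mm^2
Rod-side annular area A_ann = π/4 × (200² − 79.1²) = 26500 mm^2
t_ext = A_cap·L/Q = 2.667 s
t_ret = A_ann·L/Q = 2.250 s
t_cycle = t_ext + t_ret

t ≈ 4.92 s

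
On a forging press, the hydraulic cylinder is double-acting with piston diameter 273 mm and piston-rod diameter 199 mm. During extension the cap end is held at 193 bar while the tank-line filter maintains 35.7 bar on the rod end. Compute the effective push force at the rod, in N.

F ≈ 1.03e6 N

Cap-side area A_cap = π/4 × (273 mm)² = 58530 mm^2
Rod-side annular area A_ann = π/4 × (273² − 199²) = 27430 mm^2
Net thrust = P_cap·A_cap − P_rod·A_ann = 1.130e6 N − 97930 N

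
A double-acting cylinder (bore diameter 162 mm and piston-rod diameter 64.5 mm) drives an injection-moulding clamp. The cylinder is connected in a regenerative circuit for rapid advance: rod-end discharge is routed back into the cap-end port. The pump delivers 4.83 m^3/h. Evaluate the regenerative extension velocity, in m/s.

In regeneration the rod-end outflow joins the pump flow into the cap end, so the net volume the pump must supply per unit advance equals the rod cross-section area.
Rod cross-section A_rod = π/4 × (64.5 mm)² = 3267 mm^2
v = Q_pump / A_rod

v ≈ 0.411 m/s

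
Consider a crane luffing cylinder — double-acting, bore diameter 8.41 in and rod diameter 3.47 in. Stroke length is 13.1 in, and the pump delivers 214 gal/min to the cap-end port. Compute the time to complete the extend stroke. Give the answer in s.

t ≈ 0.883 s

Cap-side area A_cap = π/4 × (8.41 in)² = 55.55 in^2
Swept volume V = A × L; t = V / Q = A·L / Q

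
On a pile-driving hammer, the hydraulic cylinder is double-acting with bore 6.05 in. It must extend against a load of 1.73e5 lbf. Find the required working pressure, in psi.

P ≈ 6020 psi

Cap-side area A_cap = π/4 × (6.05 in)² = 28.75 in^2
P = F / A = 1.73e5 lbf / A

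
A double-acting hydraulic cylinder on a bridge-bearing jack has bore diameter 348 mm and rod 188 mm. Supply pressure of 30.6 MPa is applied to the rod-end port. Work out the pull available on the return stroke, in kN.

Rod-side annular area A_ann = π/4 × (348² − 188²) = 67360 mm^2
On retraction the pressure acts on the annular area (bore minus rod).
F = P × A_ann

F ≈ 2060 kN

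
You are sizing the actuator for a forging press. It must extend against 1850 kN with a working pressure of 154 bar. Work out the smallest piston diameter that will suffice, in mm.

D ≈ 391 mm

Extension force acts on the full piston face: F = P × (π/4)D².
D = √(4F / (πP)) = √(4 × 1850 kN / (π × 154 bar))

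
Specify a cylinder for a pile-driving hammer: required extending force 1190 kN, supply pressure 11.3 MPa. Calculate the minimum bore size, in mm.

D ≈ 366 mm

Extension force acts on the full piston face: F = P × (π/4)D².
D = √(4F / (πP)) = √(4 × 1190 kN / (π × 11.3 MPa))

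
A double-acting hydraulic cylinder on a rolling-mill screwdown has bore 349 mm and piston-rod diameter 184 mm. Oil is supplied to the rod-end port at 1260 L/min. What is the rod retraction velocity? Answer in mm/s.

v ≈ 304 mm/s

Rod-side annular area A_ann = π/4 × (349² − 184²) = 69070 mm^2
Flow into the rod-end port fills the annular volume.
v = Q / A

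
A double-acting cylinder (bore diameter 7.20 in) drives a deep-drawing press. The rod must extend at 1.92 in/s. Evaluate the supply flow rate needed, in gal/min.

Q ≈ 20.3 gal/min

Cap-side area A_cap = π/4 × (7.20 in)² = 40.72 in^2
Q = A × v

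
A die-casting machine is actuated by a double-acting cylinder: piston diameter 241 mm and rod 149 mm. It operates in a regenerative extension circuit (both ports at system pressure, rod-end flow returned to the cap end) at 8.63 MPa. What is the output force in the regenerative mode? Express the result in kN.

With equal pressure on both faces, forces on the annular region cancel; the net push is pressure × rod cross-section.
Rod cross-section A_rod = π/4 × (149 mm)² = 17440 mm^2
F = P × A_rod

F ≈ 150 kN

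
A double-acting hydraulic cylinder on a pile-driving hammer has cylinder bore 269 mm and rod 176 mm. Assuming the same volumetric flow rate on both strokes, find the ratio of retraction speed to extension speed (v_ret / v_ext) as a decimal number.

v_ret/v_ext ≈ 1.75

Cap-side area A_cap = π/4 × (269 mm)² = 56830 mm^2
Rod-side annular area A_ann = π/4 × (269² − 176²) = 32500 mm^2
For equal Q, v ∝ 1/A, so v_ret/v_ext = A_cap/A_ann.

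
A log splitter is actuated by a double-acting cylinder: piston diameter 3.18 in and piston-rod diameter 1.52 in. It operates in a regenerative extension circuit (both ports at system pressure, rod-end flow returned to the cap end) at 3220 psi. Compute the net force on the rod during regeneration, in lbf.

F ≈ 5840 lbf

With equal pressure on both faces, forces on the annular region cancel; the net push is pressure × rod cross-section.
Rod cross-section A_rod = π/4 × (1.52 in)² = 1.815 in^2
F = P × A_rod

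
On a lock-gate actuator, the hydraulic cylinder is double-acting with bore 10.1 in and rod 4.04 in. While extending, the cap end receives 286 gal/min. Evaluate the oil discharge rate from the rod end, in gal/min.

Cap-side area A_cap = π/4 × (10.1 in)² = 80.12 in^2
Rod-side annular area A_ann = π/4 × (10.1² − 4.04²) = 67.30 in^2
Piston speed v = Q_in/A_cap; rod-end outflow Q_out = v × A_ann = Q_in × A_ann/A_cap.

Q_out ≈ 240 gal/min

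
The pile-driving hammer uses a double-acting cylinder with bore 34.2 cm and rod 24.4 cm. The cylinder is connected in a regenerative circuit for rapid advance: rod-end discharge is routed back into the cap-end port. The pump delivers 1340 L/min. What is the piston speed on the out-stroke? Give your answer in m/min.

v ≈ 28.7 m/min

In regeneration the rod-end outflow joins the pump flow into the cap end, so the net volume the pump must supply per unit advance equals the rod cross-section area.
Rod cross-section A_rod = π/4 × (24.4 cm)² = 467.6 cm^2
v = Q_pump / A_rod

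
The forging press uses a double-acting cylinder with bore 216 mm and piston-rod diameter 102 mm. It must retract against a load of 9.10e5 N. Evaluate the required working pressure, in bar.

Rod-side annular area A_ann = π/4 × (216² − 102²) = 28470 mm^2
Retraction: pressure acts on the annular area.
P = F / A = 9.10e5 N / A

P ≈ 320 bar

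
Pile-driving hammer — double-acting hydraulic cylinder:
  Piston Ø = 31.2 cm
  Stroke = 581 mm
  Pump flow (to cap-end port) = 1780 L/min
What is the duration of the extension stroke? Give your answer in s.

t ≈ 1.50 s

Cap-side area A_cap = π/4 × (31.2 cm)² = 764.5 cm^2
Swept volume V = A × L; t = V / Q = A·L / Q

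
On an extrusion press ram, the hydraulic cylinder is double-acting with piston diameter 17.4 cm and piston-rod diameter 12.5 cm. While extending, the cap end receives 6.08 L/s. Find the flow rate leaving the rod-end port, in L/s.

Q_out ≈ 2.94 L/s

Cap-side area A_cap = π/4 × (17.4 cm)² = 237.8 cm^2
Rod-side annular area A_ann = π/4 × (17.4² − 12.5²) = 115.1 cm^2
Piston speed v = Q_in/A_cap; rod-end outflow Q_out = v × A_ann = Q_in × A_ann/A_cap.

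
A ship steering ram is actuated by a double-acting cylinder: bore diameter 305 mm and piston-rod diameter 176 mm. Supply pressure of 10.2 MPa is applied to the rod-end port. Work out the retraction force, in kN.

F ≈ 497 kN

Rod-side annular area A_ann = π/4 × (305² − 176²) = 48730 mm^2
On retraction the pressure acts on the annular area (bore minus rod).
F = P × A_ann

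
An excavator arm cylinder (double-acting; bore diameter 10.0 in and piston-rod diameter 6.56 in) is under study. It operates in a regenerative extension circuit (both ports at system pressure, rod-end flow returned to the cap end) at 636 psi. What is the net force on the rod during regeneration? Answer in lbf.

With equal pressure on both faces, forces on the annular region cancel; the net push is pressure × rod cross-section.
Rod cross-section A_rod = π/4 × (6.56 in)² = 33.80 in^2
F = P × A_rod

F ≈ 21500 lbf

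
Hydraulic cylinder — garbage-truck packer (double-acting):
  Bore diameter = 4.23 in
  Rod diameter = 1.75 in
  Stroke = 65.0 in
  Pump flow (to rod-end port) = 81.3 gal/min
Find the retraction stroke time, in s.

t ≈ 2.42 s

Rod-side annular area A_ann = π/4 × (4.23² − 1.75²) = 11.65 in^2
Swept volume V = A × L; t = V / Q = A·L / Q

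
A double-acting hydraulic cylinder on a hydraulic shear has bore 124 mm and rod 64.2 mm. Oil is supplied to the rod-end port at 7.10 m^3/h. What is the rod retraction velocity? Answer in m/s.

Rod-side annular area A_ann = π/4 × (124² − 64.2²) = 8839 mm^2
Flow into the rod-end port fills the annular volume.
v = Q / A

v ≈ 0.223 m/s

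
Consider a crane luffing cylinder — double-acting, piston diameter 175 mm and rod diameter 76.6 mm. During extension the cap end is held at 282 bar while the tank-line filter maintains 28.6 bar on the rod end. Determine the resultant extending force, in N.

F ≈ 6.23e5 N

Cap-side area A_cap = π/4 × (175 mm)² = 24050 mm^2
Rod-side annular area A_ann = π/4 × (175² − 76.6²) = 19440 mm^2
Net thrust = P_cap·A_cap − P_rod·A_ann = 6.783e5 N − 55610 N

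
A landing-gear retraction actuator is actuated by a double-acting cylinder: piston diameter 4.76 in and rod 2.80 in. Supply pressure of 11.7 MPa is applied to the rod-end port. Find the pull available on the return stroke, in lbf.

Rod-side annular area A_ann = π/4 × (4.76² − 2.80²) = 11.64 in^2
On retraction the pressure acts on the annular area (bore minus rod).
F = P × A_ann

F ≈ 19700 lbf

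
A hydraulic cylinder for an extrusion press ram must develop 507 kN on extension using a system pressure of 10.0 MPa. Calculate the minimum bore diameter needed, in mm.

D ≈ 254 mm

Extension force acts on the full piston face: F = P × (π/4)D².
D = √(4F / (πP)) = √(4 × 507 kN / (π × 10.0 MPa))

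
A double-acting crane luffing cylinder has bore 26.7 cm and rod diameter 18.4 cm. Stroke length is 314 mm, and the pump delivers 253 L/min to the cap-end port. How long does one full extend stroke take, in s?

Cap-side area A_cap = π/4 × (26.7 cm)² = 559.9 cm^2
Swept volume V = A × L; t = V / Q = A·L / Q

t ≈ 4.17 s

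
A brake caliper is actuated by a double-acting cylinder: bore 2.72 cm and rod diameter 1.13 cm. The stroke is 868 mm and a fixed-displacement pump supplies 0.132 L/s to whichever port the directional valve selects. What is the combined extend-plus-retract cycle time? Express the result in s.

t ≈ 6.98 s

Cap-side area A_cap = π/4 × (2.72 cm)² = 5.811 cm^2
Rod-side annular area A_ann = π/4 × (2.72² − 1.13²) = 4.808 cm^2
t_ext = A_cap·L/Q = 3.821 s
t_ret = A_ann·L/Q = 3.162 s
t_cycle = t_ext + t_ret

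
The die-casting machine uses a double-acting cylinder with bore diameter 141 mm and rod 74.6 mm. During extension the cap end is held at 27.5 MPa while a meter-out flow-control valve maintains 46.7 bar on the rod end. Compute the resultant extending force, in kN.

F ≈ 377 kN

Cap-side area A_cap = π/4 × (141 mm)² = 15610 mm^2
Rod-side annular area A_ann = π/4 × (141² − 74.6²) = 11240 mm^2
Net thrust = P_cap·A_cap − P_rod·A_ann = 429.4 kN − 52.51 kN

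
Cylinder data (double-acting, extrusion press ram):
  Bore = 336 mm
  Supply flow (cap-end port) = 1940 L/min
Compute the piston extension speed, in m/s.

v ≈ 0.365 m/s

Cap-side area A_cap = π/4 × (336 mm)² = 88670 mm^2
v = Q / A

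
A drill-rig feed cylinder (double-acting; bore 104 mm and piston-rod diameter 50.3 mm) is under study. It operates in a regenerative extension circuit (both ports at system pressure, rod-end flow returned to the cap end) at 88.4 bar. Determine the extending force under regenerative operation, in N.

F ≈ 17600 N

With equal pressure on both faces, forces on the annular region cancel; the net push is pressure × rod cross-section.
Rod cross-section A_rod = π/4 × (50.3 mm)² = 1987 mm^2
F = P × A_rod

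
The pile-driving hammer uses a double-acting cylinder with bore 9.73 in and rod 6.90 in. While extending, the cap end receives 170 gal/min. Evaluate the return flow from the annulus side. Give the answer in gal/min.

Cap-side area A_cap = π/4 × (9.73 in)² = 74.36 in^2
Rod-side annular area A_ann = π/4 × (9.73² − 6.90²) = 36.96 in^2
Piston speed v = Q_in/A_cap; rod-end outflow Q_out = v × A_ann = Q_in × A_ann/A_cap.

Q_out ≈ 84.5 gal/min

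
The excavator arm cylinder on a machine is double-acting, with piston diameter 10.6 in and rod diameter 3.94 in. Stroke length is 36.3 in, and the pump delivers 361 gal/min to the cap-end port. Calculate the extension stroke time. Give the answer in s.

Cap-side area A_cap = π/4 × (10.6 in)² = 88.25 in^2
Swept volume V = A × L; t = V / Q = A·L / Q

t ≈ 2.30 s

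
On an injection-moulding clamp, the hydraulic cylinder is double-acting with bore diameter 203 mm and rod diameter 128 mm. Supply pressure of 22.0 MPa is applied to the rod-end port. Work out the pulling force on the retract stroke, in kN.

Rod-side annular area A_ann = π/4 × (203² − 128²) = 19500 mm^2
On retraction the pressure acts on the annular area (bore minus rod).
F = P × A_ann

F ≈ 429 kN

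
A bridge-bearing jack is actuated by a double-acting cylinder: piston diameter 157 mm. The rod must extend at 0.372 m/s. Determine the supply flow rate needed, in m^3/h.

Cap-side area A_cap = π/4 × (157 mm)² = 19360 mm^2
Q = A × v

Q ≈ 25.9 m^3/h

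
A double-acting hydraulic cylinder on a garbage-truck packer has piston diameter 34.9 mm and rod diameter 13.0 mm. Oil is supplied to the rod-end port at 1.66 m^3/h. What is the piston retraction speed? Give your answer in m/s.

v ≈ 0.560 m/s

Rod-side annular area A_ann = π/4 × (34.9² − 13.0²) = 823.9 mm^2
Flow into the rod-end port fills the annular volume.
v = Q / A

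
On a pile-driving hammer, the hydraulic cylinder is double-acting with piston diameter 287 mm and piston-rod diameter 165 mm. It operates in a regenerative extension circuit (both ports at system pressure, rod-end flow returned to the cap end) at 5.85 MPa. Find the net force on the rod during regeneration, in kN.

With equal pressure on both faces, forces on the annular region cancel; the net push is pressure × rod cross-section.
Rod cross-section A_rod = π/4 × (165 mm)² = 21380 mm^2
F = P × A_rod

F ≈ 125 kN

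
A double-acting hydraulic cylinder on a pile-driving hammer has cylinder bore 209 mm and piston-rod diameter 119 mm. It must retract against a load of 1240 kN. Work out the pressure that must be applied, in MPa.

Rod-side annular area A_ann = π/4 × (209² − 119²) = 23180 mm^2
Retraction: pressure acts on the annular area.
P = F / A = 1240 kN / A

P ≈ 53.5 MPa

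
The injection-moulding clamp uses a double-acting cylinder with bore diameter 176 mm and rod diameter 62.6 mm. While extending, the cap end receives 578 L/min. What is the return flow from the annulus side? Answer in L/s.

Cap-side area A_cap = π/4 × (176 mm)² = 24330 mm^2
Rod-side annular area A_ann = π/4 × (176² − 62.6²) = 21250 mm^2
Piston speed v = Q_in/A_cap; rod-end outflow Q_out = v × A_ann = Q_in × A_ann/A_cap.

Q_out ≈ 8.41 L/s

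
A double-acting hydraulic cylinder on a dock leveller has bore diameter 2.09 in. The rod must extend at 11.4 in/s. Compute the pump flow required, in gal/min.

Q ≈ 10.2 gal/min

Cap-side area A_cap = π/4 × (2.09 in)² = 3.431 in^2
Q = A × v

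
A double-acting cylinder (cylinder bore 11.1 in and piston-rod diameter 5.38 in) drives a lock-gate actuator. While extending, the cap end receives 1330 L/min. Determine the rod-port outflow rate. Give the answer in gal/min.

Cap-side area A_cap = π/4 × (11.1 in)² = 96.77 in^2
Rod-side annular area A_ann = π/4 × (11.1² − 5.38²) = 74.04 in^2
Piston speed v = Q_in/A_cap; rod-end outflow Q_out = v × A_ann = Q_in × A_ann/A_cap.

Q_out ≈ 269 gal/min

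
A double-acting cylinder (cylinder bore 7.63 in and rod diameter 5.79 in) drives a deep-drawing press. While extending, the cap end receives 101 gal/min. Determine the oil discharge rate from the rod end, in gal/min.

Cap-side area A_cap = π/4 × (7.63 in)² = 45.72 in^2
Rod-side annular area A_ann = π/4 × (7.63² − 5.79²) = 19.39 in^2
Piston speed v = Q_in/A_cap; rod-end outflow Q_out = v × A_ann = Q_in × A_ann/A_cap.

Q_out ≈ 42.8 gal/min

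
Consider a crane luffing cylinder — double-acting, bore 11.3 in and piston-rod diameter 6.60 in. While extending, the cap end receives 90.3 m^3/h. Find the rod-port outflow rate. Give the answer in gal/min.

Cap-side area A_cap = π/4 × (11.3 in)² = 100.3 in^2
Rod-side annular area A_ann = π/4 × (11.3² − 6.60²) = 66.08 in^2
Piston speed v = Q_in/A_cap; rod-end outflow Q_out = v × A_ann = Q_in × A_ann/A_cap.

Q_out ≈ 262 gal/min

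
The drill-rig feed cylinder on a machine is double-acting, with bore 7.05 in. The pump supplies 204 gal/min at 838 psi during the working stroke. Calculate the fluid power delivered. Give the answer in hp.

Hydraulic power = P × Q

W ≈ 99.7 hp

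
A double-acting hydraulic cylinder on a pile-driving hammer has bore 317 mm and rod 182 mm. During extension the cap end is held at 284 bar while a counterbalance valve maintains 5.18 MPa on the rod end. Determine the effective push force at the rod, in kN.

Cap-side area A_cap = π/4 × (317 mm)² = 78920 mm^2
Rod-side annular area A_ann = π/4 × (317² − 182²) = 52910 mm^2
Net thrust = P_cap·A_cap − P_rod·A_ann = 2241 kN − 274.1 kN

F ≈ 1970 kN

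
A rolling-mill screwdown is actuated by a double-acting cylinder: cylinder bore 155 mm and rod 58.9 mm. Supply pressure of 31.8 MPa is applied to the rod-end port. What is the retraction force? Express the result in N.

Rod-side annular area A_ann = π/4 × (155² − 58.9²) = 16140 mm^2
On retraction the pressure acts on the annular area (bore minus rod).
F = P × A_ann

F ≈ 5.13e5 N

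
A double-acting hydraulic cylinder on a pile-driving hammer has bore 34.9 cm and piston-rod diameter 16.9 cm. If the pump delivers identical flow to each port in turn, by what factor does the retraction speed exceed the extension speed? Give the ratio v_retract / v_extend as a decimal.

Cap-side area A_cap = π/4 × (34.9 cm)² = 956.6 cm^2
Rod-side annular area A_ann = π/4 × (34.9² − 16.9²) = 732.3 cm^2
For equal Q, v ∝ 1/A, so v_ret/v_ext = A_cap/A_ann.

v_ret/v_ext ≈ 1.31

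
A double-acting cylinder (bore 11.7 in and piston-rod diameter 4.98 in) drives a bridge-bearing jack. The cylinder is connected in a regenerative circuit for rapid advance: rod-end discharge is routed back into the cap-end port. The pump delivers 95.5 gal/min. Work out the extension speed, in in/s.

v ≈ 18.9 in/s

In regeneration the rod-end outflow joins the pump flow into the cap end, so the net volume the pump must supply per unit advance equals the rod cross-section area.
Rod cross-section A_rod = π/4 × (4.98 in)² = 19.48 in^2
v = Q_pump / A_rod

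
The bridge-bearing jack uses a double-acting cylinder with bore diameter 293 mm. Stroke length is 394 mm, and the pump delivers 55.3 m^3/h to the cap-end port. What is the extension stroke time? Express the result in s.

Cap-side area A_cap = π/4 × (293 mm)² = 67430 mm^2
Swept volume V = A × L; t = V / Q = A·L / Q

t ≈ 1.73 s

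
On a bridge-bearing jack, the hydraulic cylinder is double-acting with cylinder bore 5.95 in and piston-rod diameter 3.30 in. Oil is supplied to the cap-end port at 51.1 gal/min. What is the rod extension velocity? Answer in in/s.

v ≈ 7.08 in/s

Cap-side area A_cap = π/4 × (5.95 in)² = 27.81 in^2
v = Q / A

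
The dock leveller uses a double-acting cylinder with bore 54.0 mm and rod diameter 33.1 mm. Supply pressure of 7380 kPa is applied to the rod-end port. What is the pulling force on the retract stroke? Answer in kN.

F ≈ 10.6 kN

Rod-side annular area A_ann = π/4 × (54.0² − 33.1²) = 1430 mm^2
On retraction the pressure acts on the annular area (bore minus rod).
F = P × A_ann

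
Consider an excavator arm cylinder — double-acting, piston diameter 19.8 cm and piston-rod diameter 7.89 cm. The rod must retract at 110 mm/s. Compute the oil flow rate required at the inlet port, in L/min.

Q ≈ 171 L/min

Rod-side annular area A_ann = π/4 × (19.8² − 7.89²) = 259.0 cm^2
Q = A × v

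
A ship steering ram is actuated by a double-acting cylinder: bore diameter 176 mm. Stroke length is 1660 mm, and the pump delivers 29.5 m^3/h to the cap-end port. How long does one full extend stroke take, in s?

t ≈ 4.93 s

Cap-side area A_cap = π/4 × (176 mm)² = 24330 mm^2
Swept volume V = A × L; t = V / Q = A·L / Q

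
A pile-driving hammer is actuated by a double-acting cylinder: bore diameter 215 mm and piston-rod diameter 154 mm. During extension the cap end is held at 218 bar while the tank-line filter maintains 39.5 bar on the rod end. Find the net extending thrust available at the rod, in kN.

F ≈ 722 kN

Cap-side area A_cap = π/4 × (215 mm)² = 36310 mm^2
Rod-side annular area A_ann = π/4 × (215² − 154²) = 17680 mm^2
Net thrust = P_cap·A_cap − P_rod·A_ann = 791.4 kN − 69.83 kN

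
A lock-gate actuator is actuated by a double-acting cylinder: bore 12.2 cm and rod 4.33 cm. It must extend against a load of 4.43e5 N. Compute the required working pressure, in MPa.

P ≈ 37.9 MPa

Cap-side area A_cap = π/4 × (12.2 cm)² = 116.9 cm^2
P = F / A = 4.43e5 N / A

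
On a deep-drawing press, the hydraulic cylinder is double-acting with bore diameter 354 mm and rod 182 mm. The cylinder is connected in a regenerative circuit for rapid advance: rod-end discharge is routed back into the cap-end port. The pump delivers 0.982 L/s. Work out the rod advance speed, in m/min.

v ≈ 2.26 m/min

In regeneration the rod-end outflow joins the pump flow into the cap end, so the net volume the pump must supply per unit advance equals the rod cross-section area.
Rod cross-section A_rod = π/4 × (182 mm)² = 26020 mm^2
v = Q_pump / A_rod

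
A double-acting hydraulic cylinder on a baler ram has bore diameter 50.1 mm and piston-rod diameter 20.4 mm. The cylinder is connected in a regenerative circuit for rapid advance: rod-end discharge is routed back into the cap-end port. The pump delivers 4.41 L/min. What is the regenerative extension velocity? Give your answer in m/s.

v ≈ 0.225 m/s

In regeneration the rod-end outflow joins the pump flow into the cap end, so the net volume the pump must supply per unit advance equals the rod cross-section area.
Rod cross-section A_rod = π/4 × (20.4 mm)² = 326.9 mm^2
v = Q_pump / A_rod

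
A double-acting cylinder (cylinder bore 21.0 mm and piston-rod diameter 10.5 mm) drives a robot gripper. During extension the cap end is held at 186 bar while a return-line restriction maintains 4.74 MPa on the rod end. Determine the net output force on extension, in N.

F ≈ 5210 N

Cap-side area A_cap = π/4 × (21.0 mm)² = 346.4 mm^2
Rod-side annular area A_ann = π/4 × (21.0² − 10.5²) = 259.8 mm^2
Net thrust = P_cap·A_cap − P_rod·A_ann = 6442 N − 1231 N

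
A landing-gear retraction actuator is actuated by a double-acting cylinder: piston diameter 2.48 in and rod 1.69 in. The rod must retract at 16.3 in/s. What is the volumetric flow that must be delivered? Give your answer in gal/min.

Rod-side annular area A_ann = π/4 × (2.48² − 1.69²) = 2.587 in^2
Q = A × v

Q ≈ 11.0 gal/min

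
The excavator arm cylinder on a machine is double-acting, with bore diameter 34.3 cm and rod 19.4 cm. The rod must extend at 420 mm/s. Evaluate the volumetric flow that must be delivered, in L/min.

Cap-side area A_cap = π/4 × (34.3 cm)² = 924.0 cm^2
Q = A × v

Q ≈ 2330 L/min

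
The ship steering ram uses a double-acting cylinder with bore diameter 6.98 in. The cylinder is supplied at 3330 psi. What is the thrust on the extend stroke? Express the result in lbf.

Cap-side area A_cap = π/4 × (6.98 in)² = 38.26 in^2
F = P × A_cap = 3330 psi × A_cap

F ≈ 1.27e5 lbf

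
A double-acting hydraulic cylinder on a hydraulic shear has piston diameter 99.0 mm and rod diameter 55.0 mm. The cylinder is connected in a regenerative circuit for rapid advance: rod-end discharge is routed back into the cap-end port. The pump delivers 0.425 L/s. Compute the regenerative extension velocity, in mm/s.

v ≈ 179 mm/s

In regeneration the rod-end outflow joins the pump flow into the cap end, so the net volume the pump must supply per unit advance equals the rod cross-section area.
Rod cross-section A_rod = π/4 × (55.0 mm)² = 2376 mm^2
v = Q_pump / A_rod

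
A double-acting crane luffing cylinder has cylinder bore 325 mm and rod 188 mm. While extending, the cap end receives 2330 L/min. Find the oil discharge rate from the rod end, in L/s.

Q_out ≈ 25.8 L/s

Cap-side area A_cap = π/4 × (325 mm)² = 82960 mm^2
Rod-side annular area A_ann = π/4 × (325² − 188²) = 55200 mm^2
Piston speed v = Q_in/A_cap; rod-end outflow Q_out = v × A_ann = Q_in × A_ann/A_cap.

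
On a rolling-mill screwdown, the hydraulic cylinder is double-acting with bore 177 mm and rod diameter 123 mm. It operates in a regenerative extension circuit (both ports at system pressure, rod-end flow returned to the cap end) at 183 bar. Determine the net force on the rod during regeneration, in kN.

With equal pressure on both faces, forces on the annular region cancel; the net push is pressure × rod cross-section.
Rod cross-section A_rod = π/4 × (123 mm)² = 11880 mm^2
F = P × A_rod

F ≈ 217 kN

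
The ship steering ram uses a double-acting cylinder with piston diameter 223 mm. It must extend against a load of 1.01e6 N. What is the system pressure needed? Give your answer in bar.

Cap-side area A_cap = π/4 × (223 mm)² = 39060 mm^2
P = F / A = 1.01e6 N / A

P ≈ 259 bar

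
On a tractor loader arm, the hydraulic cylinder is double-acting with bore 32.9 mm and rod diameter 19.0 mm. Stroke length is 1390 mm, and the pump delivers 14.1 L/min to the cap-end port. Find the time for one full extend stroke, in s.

t ≈ 5.03 s

Cap-side area A_cap = π/4 × (32.9 mm)² = 850.1 mm^2
Swept volume V = A × L; t = V / Q = A·L / Q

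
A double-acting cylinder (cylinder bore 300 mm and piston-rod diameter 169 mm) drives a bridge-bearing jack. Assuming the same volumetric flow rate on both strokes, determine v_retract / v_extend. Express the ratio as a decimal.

Cap-side area A_cap = π/4 × (300 mm)² = 70690 mm^2
Rod-side annular area A_ann = π/4 × (300² − 169²) = 48250 mm^2
For equal Q, v ∝ 1/A, so v_ret/v_ext = A_cap/A_ann.

v_ret/v_ext ≈ 1.46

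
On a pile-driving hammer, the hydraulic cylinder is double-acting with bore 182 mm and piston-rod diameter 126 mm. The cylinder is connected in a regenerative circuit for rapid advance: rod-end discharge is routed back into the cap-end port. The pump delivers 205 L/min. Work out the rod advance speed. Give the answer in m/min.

In regeneration the rod-end outflow joins the pump flow into the cap end, so the net volume the pump must supply per unit advance equals the rod cross-section area.
Rod cross-section A_rod = π/4 × (126 mm)² = 12470 mm^2
v = Q_pump / A_rod

v ≈ 16.4 m/min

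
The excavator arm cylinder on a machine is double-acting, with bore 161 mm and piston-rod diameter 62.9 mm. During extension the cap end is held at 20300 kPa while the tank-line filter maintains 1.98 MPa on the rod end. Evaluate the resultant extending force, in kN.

Cap-side area A_cap = π/4 × (161 mm)² = 20360 mm^2
Rod-side annular area A_ann = π/4 × (161² − 62.9²) = 17250 mm^2
Net thrust = P_cap·A_cap − P_rod·A_ann = 413.3 kN − 34.16 kN

F ≈ 379 kN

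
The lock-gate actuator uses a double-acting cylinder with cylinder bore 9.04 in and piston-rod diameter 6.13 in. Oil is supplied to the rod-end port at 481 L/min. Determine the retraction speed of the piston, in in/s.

v ≈ 14.1 in/s

Rod-side annular area A_ann = π/4 × (9.04² − 6.13²) = 34.67 in^2
Flow into the rod-end port fills the annular volume.
v = Q / A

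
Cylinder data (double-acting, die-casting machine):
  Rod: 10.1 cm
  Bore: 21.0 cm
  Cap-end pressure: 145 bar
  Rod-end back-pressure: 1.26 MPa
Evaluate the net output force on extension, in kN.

F ≈ 469 kN

Cap-side area A_cap = π/4 × (21.0 cm)² = 346.4 cm^2
Rod-side annular area A_ann = π/4 × (21.0² − 10.1²) = 266.2 cm^2
Net thrust = P_cap·A_cap − P_rod·A_ann = 502.2 kN − 33.55 kN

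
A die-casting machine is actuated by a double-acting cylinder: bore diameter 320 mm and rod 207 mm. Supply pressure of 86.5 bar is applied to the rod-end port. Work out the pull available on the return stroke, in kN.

F ≈ 405 kN

Rod-side annular area A_ann = π/4 × (320² − 207²) = 46770 mm^2
On retraction the pressure acts on the annular area (bore minus rod).
F = P × A_ann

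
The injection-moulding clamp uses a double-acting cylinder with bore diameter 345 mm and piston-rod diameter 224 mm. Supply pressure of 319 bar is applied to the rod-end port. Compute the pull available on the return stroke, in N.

Rod-side annular area A_ann = π/4 × (345² − 224²) = 54070 mm^2
On retraction the pressure acts on the annular area (bore minus rod).
F = P × A_ann

F ≈ 1.72e6 N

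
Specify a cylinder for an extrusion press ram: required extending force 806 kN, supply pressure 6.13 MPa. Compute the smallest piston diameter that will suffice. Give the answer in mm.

Extension force acts on the full piston face: F = P × (π/4)D².
D = √(4F / (πP)) = √(4 × 806 kN / (π × 6.13 MPa))

D ≈ 409 mm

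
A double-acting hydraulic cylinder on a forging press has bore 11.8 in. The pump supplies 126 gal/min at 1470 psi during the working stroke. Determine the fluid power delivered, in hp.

Hydraulic power = P × Q

W ≈ 108 hp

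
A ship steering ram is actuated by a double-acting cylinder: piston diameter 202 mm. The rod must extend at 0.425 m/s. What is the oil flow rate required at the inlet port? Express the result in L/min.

Cap-side area A_cap = π/4 × (202 mm)² = 32050 mm^2
Q = A × v

Q ≈ 817 L/min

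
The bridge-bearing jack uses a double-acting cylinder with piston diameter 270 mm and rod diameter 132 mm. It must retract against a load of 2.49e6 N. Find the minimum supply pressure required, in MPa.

P ≈ 57.1 MPa

Rod-side annular area A_ann = π/4 × (270² − 132²) = 43570 mm^2
Retraction: pressure acts on the annular area.
P = F / A = 2.49e6 N / A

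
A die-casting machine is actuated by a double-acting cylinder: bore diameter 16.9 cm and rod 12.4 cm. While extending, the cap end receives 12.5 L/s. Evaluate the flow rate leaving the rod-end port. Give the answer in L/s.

Q_out ≈ 5.77 L/s

Cap-side area A_cap = π/4 × (16.9 cm)² = 224.3 cm^2
Rod-side annular area A_ann = π/4 × (16.9² − 12.4²) = 103.6 cm^2
Piston speed v = Q_in/A_cap; rod-end outflow Q_out = v × A_ann = Q_in × A_ann/A_cap.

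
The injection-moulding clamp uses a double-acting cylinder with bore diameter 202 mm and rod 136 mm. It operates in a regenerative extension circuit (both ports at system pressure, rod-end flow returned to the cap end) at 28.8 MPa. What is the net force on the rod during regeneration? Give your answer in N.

F ≈ 4.18e5 N

With equal pressure on both faces, forces on the annular region cancel; the net push is pressure × rod cross-section.
Rod cross-section A_rod = π/4 × (136 mm)² = 14530 mm^2
F = P × A_rod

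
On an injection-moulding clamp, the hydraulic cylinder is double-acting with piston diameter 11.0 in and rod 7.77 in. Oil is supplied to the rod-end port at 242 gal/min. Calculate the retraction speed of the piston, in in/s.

Rod-side annular area A_ann = π/4 × (11.0² − 7.77²) = 47.62 in^2
Flow into the rod-end port fills the annular volume.
v = Q / A

v ≈ 19.6 in/s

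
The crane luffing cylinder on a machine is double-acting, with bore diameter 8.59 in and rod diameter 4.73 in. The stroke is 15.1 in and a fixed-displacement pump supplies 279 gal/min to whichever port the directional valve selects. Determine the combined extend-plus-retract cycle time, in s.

Cap-side area A_cap = π/4 × (8.59 in)² = 57.95 in^2
Rod-side annular area A_ann = π/4 × (8.59² − 4.73²) = 40.38 in^2
t_ext = A_cap·L/Q = 0.8147 s
t_ret = A_ann·L/Q = 0.5677 s
t_cycle = t_ext + t_ret

t ≈ 1.38 s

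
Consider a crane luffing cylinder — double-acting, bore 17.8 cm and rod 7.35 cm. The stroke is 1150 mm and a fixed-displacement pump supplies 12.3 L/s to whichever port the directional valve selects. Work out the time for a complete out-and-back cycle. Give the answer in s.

Cap-side area A_cap = π/4 × (17.8 cm)² = 248.8 cm^2
Rod-side annular area A_ann = π/4 × (17.8² − 7.35²) = 206.4 cm^2
t_ext = A_cap·L/Q = 2.327 s
t_ret = A_ann·L/Q = 1.930 s
t_cycle = t_ext + t_ret

t ≈ 4.26 s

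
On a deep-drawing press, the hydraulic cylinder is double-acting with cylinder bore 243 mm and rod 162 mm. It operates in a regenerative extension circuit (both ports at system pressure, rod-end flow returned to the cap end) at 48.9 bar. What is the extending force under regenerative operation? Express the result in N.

F ≈ 1.01e5 N

With equal pressure on both faces, forces on the annular region cancel; the net push is pressure × rod cross-section.
Rod cross-section A_rod = π/4 × (162 mm)² = 20610 mm^2
F = P × A_rod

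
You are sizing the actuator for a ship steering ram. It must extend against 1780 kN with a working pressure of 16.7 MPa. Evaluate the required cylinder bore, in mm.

D ≈ 368 mm

Extension force acts on the full piston face: F = P × (π/4)D².
D = √(4F / (πP)) = √(4 × 1780 kN / (π × 16.7 MPa))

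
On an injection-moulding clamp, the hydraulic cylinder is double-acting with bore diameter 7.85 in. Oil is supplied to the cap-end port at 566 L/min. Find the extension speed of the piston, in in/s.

Cap-side area A_cap = π/4 × (7.85 in)² = 48.40 in^2
v = Q / A

v ≈ 11.9 in/s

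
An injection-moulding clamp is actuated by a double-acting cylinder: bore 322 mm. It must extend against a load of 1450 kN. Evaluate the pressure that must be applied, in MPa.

Cap-side area A_cap = π/4 × (322 mm)² = 81430 mm^2
P = F / A = 1450 kN / A

P ≈ 17.8 MPa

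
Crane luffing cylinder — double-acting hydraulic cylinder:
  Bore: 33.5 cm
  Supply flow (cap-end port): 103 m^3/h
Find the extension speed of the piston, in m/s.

v ≈ 0.325 m/s

Cap-side area A_cap = π/4 × (33.5 cm)² = 881.4 cm^2
v = Q / A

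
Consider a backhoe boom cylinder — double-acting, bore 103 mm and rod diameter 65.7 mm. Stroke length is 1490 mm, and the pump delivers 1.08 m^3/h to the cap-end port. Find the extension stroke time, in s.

t ≈ 41.4 s

Cap-side area A_cap = π/4 × (103 mm)² = 8332 mm^2
Swept volume V = A × L; t = V / Q = A·L / Q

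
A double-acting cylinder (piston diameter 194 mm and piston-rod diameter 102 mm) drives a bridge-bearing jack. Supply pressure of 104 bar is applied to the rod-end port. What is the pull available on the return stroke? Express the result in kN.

F ≈ 222 kN

Rod-side annular area A_ann = π/4 × (194² − 102²) = 21390 mm^2
On retraction the pressure acts on the annular area (bore minus rod).
F = P × A_ann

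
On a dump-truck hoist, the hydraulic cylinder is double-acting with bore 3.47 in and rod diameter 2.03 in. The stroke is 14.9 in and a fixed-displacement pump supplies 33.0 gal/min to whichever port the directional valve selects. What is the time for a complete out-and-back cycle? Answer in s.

t ≈ 1.84 s

Cap-side area A_cap = π/4 × (3.47 in)² = 9.457 in^2
Rod-side annular area A_ann = π/4 × (3.47² − 2.03²) = 6.220 in^2
t_ext = A_cap·L/Q = 1.109 s
t_ret = A_ann·L/Q = 0.7295 s
t_cycle = t_ext + t_ret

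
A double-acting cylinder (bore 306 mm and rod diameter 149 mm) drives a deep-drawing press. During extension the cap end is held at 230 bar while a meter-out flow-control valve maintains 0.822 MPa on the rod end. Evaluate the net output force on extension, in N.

F ≈ 1.65e6 N

Cap-side area A_cap = π/4 × (306 mm)² = 73540 mm^2
Rod-side annular area A_ann = π/4 × (306² − 149²) = 56100 mm^2
Net thrust = P_cap·A_cap − P_rod·A_ann = 1.691e6 N − 46120 N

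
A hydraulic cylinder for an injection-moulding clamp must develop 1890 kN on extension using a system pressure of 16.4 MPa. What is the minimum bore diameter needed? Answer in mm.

D ≈ 383 mm

Extension force acts on the full piston face: F = P × (π/4)D².
D = √(4F / (πP)) = √(4 × 1890 kN / (π × 16.4 MPa))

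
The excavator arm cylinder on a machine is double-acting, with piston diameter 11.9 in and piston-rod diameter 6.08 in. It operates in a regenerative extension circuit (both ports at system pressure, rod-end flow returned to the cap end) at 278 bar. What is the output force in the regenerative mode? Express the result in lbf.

F ≈ 1.17e5 lbf

With equal pressure on both faces, forces on the annular region cancel; the net push is pressure × rod cross-section.
Rod cross-section A_rod = π/4 × (6.08 in)² = 29.03 in^2
F = P × A_rod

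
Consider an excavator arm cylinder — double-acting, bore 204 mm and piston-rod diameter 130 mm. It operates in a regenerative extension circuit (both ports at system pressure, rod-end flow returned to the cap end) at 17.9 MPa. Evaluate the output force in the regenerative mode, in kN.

With equal pressure on both faces, forces on the annular region cancel; the net push is pressure × rod cross-section.
Rod cross-section A_rod = π/4 × (130 mm)² = 13270 mm^2
F = P × A_rod

F ≈ 238 kN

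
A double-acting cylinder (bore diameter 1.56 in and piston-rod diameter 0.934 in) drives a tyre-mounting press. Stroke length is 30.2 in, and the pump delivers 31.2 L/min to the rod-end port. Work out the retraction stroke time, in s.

Rod-side annular area A_ann = π/4 × (1.56² − 0.934²) = 1.226 in^2
Swept volume V = A × L; t = V / Q = A·L / Q

t ≈ 1.17 s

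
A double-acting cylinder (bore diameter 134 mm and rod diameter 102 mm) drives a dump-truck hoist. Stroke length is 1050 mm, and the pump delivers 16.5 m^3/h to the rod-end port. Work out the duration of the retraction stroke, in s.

Rod-side annular area A_ann = π/4 × (134² − 102²) = 5931 mm^2
Swept volume V = A × L; t = V / Q = A·L / Q

t ≈ 1.36 s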